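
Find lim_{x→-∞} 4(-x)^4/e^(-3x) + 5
The quotient is an ∞/∞ indeterminate form as x → -∞.
Compare growth rates of the dominant terms (exponentials ≫ polynomials ≫ logarithms), or apply L'Hôpital's rule; the quotient → 0.
Adding the constant: 0 + 5 = 5. Limit = 5.

Final answer: 5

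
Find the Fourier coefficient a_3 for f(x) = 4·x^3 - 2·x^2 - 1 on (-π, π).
a_3 = (1/π) ∫_{-π}^{π} f(x)·cos(3x) dx.
Evaluate the integral (use parity and integration by parts as needed): a_3 = 8/9.

Final answer: 8/9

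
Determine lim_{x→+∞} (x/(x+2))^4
As x → +∞: x/(x+2) = 1/(1 + 2/x) → 1, and the 4th power of a limit-1 base also → 1.
Limit = 1.

Final answer: 1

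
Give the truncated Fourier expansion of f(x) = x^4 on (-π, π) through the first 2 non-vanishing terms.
(48 - 8·π^2)·cos(x) + π^4/5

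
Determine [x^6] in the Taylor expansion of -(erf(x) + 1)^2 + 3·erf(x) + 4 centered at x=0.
Expand to order 6: -(erf(x) + 1)^2 + 3·erf(x) + 4 = -56·x^6/(45·π) + x^5/(5·√(π)) + 8·x^4/(3·π) - 2·x^3/(3·√(π)) - 4·x^2/π + 2·x/√(π) + 3 + O(x^7).
The coefficient of x^6 is -56/(45·π).

Final answer: -56/(45·π)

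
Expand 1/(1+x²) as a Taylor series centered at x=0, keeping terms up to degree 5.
x^4 - x^2 + 1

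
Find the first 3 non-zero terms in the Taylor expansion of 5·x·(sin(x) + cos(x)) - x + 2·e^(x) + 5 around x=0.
6·x^2 + 6·x + 7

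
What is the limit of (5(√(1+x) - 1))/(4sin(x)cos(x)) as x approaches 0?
Both numerator and denominator → 0 as x → 0; this is a 0/0 indeterminate form.
Expand each to leading order near x = 0: numerator ~ 5·x/2, denominator ~ 4·x.
The limit of the ratio is 5/8.

Final answer: 5/8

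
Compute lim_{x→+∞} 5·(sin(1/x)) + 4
Evaluate the dominant behaviour as x → +∞; each term tends to a finite value or vanishes.
Limit = 4.

Final answer: 4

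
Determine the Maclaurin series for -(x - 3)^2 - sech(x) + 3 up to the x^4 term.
-5·x^4/24 - x^2/2 + 6·x - 7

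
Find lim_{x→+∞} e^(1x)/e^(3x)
This is an ∞/∞ indeterminate form as x → +∞.
Rewrite e^(1x)/e^(3x) = e^((1−3)x) = e^(-2x); the exponent coefficient is -2 < 0 so e^(-2x) → 0.
Limit = 0.

Final answer: 0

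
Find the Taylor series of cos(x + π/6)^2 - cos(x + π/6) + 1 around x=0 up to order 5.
x^5·(1/240 - √(3)/15) + x^4·(1/6 - √(3)/48) + x^3·(-1/12 + √(3)/3) + x^2·(-1/2 + √(3)/4) + x·(1/2 - √(3)/2) - √(3)/2 + 7/4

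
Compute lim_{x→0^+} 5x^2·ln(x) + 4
The product is a 0·∞ indeterminate form at x → 0⁺.
Rewrite the product as 5·ln(x) / x^(-2) and apply L'Hôpital, or use the standard hierarchy x^(-2) ≫ |ln x| as x → 0⁺.
The indeterminate product → 0, so the limit = 4.

Final answer: 4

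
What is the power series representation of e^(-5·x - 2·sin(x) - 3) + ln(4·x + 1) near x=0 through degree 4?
x^4·(-64 + 2345·e^(-3)/24) + x^3·(64/3 - 341·e^(-3)/6) + x^2·(-8 + 49·e^(-3)/2) + x·(4 - 7·e^(-3)) + e^(-3)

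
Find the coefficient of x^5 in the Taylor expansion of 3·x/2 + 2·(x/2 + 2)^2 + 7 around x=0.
Expand to order 5: 3·x/2 + 2·(x/2 + 2)^2 + 7 = x^2/2 + 11·x/2 + 15 + O(x^6).
The coefficient of x^5 is 0.

Final answer: 0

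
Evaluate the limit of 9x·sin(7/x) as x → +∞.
As x → +∞: let u = 7/x → 0⁺; then 9·x·sin(7/x) = 9·7·sin(u)/u → 9·7·1 = 63.
Limit = 63.

Final answer: 63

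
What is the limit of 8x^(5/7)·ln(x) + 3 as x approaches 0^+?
The product is a 0·∞ indeterminate form at x → 0⁺.
Rewrite the product as 8·ln(x) / x^(-5/7) and apply L'Hôpital, or use the standard hierarchy x^(-5/7) ≫ |ln x| as x → 0⁺.
The indeterminate product → 0, so the limit = 3.

Final answer: 3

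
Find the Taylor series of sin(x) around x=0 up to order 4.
-x^3/6 + x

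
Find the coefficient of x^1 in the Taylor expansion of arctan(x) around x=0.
Expand to order 1: arctan(x) = x + O(x^2).
The coefficient of x^1 is 1.

Final answer: 1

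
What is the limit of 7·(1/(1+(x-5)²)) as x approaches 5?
Direct substitution at x = 5 gives 7.

Final answer: 7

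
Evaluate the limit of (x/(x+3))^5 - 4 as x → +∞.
As x → +∞: x/(x+3) = 1/(1 + 3/x) → 1, and the 5th power of a limit-1 base also → 1; with the additive constant, 1 - 4 = -3.
Limit = -3.

Final answer: -3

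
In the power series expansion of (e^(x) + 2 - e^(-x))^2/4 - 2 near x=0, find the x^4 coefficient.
Expand to order 4: (e^(x) + 2 - e^(-x))^2/4 - 2 = x^4/3 + x^3/3 + x^2 + 2·x - 1 + O(x^5).
The coefficient of x^4 is 1/3.

Final answer: 1/3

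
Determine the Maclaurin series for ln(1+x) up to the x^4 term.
-x^4/4 + x^3/3 - x^2/2 + x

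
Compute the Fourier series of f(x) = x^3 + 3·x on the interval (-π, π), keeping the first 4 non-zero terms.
(-6 + 2·π^2)·sin(x) + (-π^2 - 3/2)·sin(2·x) + (14/9 + 2·π^2/3)·sin(3·x) + (-π^2/2 - 21/16)·sin(4·x)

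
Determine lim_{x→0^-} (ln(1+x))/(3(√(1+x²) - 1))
Both numerator and denominator → 0 as x → 0^-; this is a 0/0 indeterminate form.
Expand each to leading order near x = 0: numerator ~ x, denominator ~ 3·x^2/2.
The limit of the ratio is -∞.

Final answer: -∞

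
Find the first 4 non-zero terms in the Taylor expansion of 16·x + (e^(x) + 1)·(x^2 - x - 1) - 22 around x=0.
x^3/3 + x^2/2 + 13·x - 24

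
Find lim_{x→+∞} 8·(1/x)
Evaluate the dominant behaviour as x → +∞; each term tends to a finite value or vanishes.
Limit = 0.

Final answer: 0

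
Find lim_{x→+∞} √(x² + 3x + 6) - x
This is an ∞ − ∞ indeterminate form.
Multiply and divide by the conjugate √(x²+3x + 6) + x; the x² terms cancel, leaving (3x + 6)/(√(x²+3x + 6)+x) → 3/2.
Limit = 3/2.

Final answer: 3/2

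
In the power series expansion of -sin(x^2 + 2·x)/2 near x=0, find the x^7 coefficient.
Expand to order 7: -sin(x^2 + 2·x)/2 = -101·x^7/315 - x^6/4 + 11·x^5/30 + x^4 + 2·x^3/3 - x^2/2 - x + O(x^8).
The coefficient of x^7 is -101/315.

Final answer: -101/315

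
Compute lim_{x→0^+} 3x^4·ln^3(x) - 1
The product is a 0·∞ indeterminate form at x → 0⁺.
Rewrite the product as 3·ln^3(x) / x^(-4) and apply L'Hôpital, or use the standard hierarchy x^(-4) ≫ |ln x|^3 as x → 0⁺.
The indeterminate product → 0, so the limit = -1.

Final answer: -1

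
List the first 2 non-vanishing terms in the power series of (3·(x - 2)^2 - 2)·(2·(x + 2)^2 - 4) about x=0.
32·x + 40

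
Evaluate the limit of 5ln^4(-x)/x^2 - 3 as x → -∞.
The quotient is an ∞/∞ indeterminate form as x → -∞.
Compare growth rates of the dominant terms (exponentials ≫ polynomials ≫ logarithms), or apply L'Hôpital's rule; the quotient → 0.
Adding the constant: 0 - 3 = -3. Limit = -3.

Final answer: -3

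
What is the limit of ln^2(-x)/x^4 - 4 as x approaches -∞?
The quotient is an ∞/∞ indeterminate form as x → -∞.
Compare growth rates of the dominant terms (exponentials ≫ polynomials ≫ logarithms), or apply L'Hôpital's rule; the quotient → 0.
Adding the constant: 0 - 4 = -4. Limit = -4.

Final answer: -4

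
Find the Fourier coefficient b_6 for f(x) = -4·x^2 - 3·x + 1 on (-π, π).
b_6 = (1/π) ∫_{-π}^{π} f(x)·sin(6x) dx.
Evaluate the integral (use parity and integration by parts as needed): b_6 = 1.

Final answer: 1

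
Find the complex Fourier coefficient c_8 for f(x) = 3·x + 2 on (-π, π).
Compute the real Fourier coefficients first: a_8 = 0, b_8 = -3/4.
Then c_8 = (a_8 − i·b_8)/2 = 3·i/8.

Final answer: 3·i/8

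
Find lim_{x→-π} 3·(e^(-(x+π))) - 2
Direct substitution at x = -π gives 1.

Final answer: 1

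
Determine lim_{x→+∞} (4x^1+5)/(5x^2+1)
This is an ∞/∞ indeterminate form as x → +∞.
Divide numerator and denominator by x^2 and let the lower-order terms vanish; the numerator's degree 1 is below the denominator's degree 2, so the quotient → 0.
Limit = 0.

Final answer: 0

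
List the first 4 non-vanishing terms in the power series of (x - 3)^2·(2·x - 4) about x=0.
2·x^3 - 16·x^2 + 42·x - 36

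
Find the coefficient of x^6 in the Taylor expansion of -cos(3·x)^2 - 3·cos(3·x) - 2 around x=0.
Expand to order 6: -cos(3·x)^2 - 3·cos(3·x) - 2 = 567·x^6/16 - 297·x^4/8 + 45·x^2/2 - 6 + O(x^7).
The coefficient of x^6 is 567/16.

Final answer: 567/16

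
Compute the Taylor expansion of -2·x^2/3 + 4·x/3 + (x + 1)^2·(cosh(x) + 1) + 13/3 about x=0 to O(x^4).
x^3 + 11·x^2/6 + 16·x/3 + 19/3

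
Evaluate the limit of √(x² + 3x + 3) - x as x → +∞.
As x → +∞: multiply by the conjugate to get (3x+3)/(√(x²+3x+3)+x); the denominator ~ 2x, so the limit is 3/2.
Limit = 3/2.

Final answer: 3/2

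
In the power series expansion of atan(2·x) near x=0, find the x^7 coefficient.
Expand to order 7: atan(2·x) = -128·x^7/7 + 32·x^5/5 - 8·x^3/3 + 2·x + O(x^8).
The coefficient of x^7 is -128/7.

Final answer: -128/7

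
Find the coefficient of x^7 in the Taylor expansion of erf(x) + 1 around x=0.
Expand to order 7: erf(x) + 1 = -x^7/(21·√(π)) + x^5/(5·√(π)) - 2·x^3/(3·√(π)) + 2·x/√(π) + 1 + O(x^8).
The coefficient of x^7 is -1/(21·√(π)).

Final answer: -1/(21·√(π))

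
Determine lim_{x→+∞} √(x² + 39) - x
This is an ∞ − ∞ indeterminate form.
Multiply and divide by the conjugate √(x²+39) + x; the x² terms cancel, leaving 39/(√(x²+39)+x) → 0.
Limit = 0.

Final answer: 0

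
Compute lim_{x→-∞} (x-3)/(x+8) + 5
Evaluate the dominant behaviour as x → -∞; each term tends to a finite value or vanishes.
Limit = 6.

Final answer: 6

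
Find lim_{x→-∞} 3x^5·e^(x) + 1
The product is a 0·∞ indeterminate form at x → -∞.
Rewrite the product as 3x^5 / e^(-x) (an ∞/∞ form) and apply L'Hôpital, or use the standard hierarchy e^(|x|) ≫ |x^5| as x → -∞.
The indeterminate product → 0, so the limit = 1.

Final answer: 1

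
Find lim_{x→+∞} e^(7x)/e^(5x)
This is an ∞/∞ indeterminate form as x → +∞.
Rewrite e^(7x)/e^(5x) = e^((7−5)x) = e^(2x); the exponent coefficient is 2 > 0 so e^(2x) → ∞.
Limit = ∞.

Final answer: ∞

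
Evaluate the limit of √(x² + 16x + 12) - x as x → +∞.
This is an ∞ − ∞ indeterminate form.
Multiply and divide by the conjugate √(x²+16x + 12) + x; the x² terms cancel, leaving (16x + 12)/(√(x²+16x + 12)+x) → 16/2 = 8.
Limit = 8.

Final answer: 8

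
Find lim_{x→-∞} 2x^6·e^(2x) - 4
The product is a 0·∞ indeterminate form at x → -∞.
Rewrite the product as 2x^6 / e^(-2x) (an ∞/∞ form) and apply L'Hôpital, or use the standard hierarchy e^(2|x|) ≫ |x^6| as x → -∞.
The indeterminate product → 0, so the limit = -4.

Final answer: -4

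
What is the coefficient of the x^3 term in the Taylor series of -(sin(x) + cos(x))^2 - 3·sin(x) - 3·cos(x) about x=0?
Expand to order 3: -(sin(x) + cos(x))^2 - 3·sin(x) - 3·cos(x) = 11·x^3/6 + 3·x^2/2 - 5·x - 4 + O(x^4).
The coefficient of x^3 is 11/6.

Final answer: 11/6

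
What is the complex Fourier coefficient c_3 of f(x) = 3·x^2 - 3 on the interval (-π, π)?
Compute the real Fourier coefficients first: a_3 = -4/3, b_3 = 0.
Then c_3 = (a_3 − i·b_3)/2 = -2/3.

Final answer: -2/3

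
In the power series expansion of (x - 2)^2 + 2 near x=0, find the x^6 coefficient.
Expand to order 6: (x - 2)^2 + 2 = x^2 - 4·x + 6 + O(x^7).
The coefficient of x^6 is 0.

Final answer: 0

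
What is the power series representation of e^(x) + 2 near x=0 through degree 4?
x^4/24 + x^3/6 + x^2/2 + x + 3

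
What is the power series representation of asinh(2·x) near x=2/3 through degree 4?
asinh(4/3) + 6·(x - 2/3)/5 - 72·(x - 2/3)^2/125 + 828·(x - 2/3)^3/3125 - 648·(x - 2/3)^4/15625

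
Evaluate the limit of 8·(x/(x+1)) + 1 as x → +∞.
Evaluate the dominant behaviour as x → +∞; each term tends to a finite value or vanishes.
Limit = 9.

Final answer: 9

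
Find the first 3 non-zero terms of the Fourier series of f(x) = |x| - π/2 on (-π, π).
-4·cos(x)/π - 4·cos(3·x)/(9·π) - 4·cos(5·x)/(25·π)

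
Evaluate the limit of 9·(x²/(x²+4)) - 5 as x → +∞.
Evaluate the dominant behaviour as x → +∞; each term tends to a finite value or vanishes.
Limit = 4.

Final answer: 4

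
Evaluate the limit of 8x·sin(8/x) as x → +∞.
As x → +∞: let u = 8/x → 0⁺; then 8·x·sin(8/x) = 8·8·sin(u)/u → 8·8·1 = 64.
Limit = 64.

Final answer: 64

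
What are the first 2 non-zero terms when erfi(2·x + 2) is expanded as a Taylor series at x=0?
4·x·e^(4)/√(π) + erfi(2)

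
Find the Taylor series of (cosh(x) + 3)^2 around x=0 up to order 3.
4·x^2 + 16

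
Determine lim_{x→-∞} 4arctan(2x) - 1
Evaluate the dominant behaviour as x → -∞; each term tends to a finite value or vanishes.
Limit = -2·π - 1.

Final answer: -2·π - 1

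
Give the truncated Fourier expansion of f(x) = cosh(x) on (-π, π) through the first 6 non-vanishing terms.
-cos(x)·sinh(π)/π + 2·cos(2·x)·sinh(π)/(5·π) - cos(3·x)·sinh(π)/(5·π) + 2·cos(4·x)·sinh(π)/(17·π) - cos(5·x)·sinh(π)/(13·π) + sinh(π)/π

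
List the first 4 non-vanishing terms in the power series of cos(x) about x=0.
-x^6/720 + x^4/24 - x^2/2 + 1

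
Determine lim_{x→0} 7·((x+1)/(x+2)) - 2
Direct substitution at x = 0 gives 3/2.

Final answer: 3/2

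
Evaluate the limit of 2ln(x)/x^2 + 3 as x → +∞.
The quotient is an ∞/∞ indeterminate form as x → +∞.
The polynomial denominator x^2 dominates the logarithmic numerator (any positive power of x ≫ ln(x) as x → ∞), so the quotient → 0.
Adding the constant: 0 + 3 = 3. Limit = 3.

Final answer: 3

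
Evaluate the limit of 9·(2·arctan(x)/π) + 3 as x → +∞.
Evaluate the dominant behaviour as x → +∞; each term tends to a finite value or vanishes.
Limit = 12.

Final answer: 12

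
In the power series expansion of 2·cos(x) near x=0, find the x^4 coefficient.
Expand to order 4: 2·cos(x) = x^4/12 - x^2 + 2 + O(x^5).
The coefficient of x^4 is 1/12.

Final answer: 1/12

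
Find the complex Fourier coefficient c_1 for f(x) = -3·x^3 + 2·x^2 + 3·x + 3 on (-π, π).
Compute the real Fourier coefficients first: a_1 = -8, b_1 = 42 - 6·π^2.
Then c_1 = (a_1 − i·b_1)/2 = -4 - 21·i + 3·i·π^2.

Final answer: -4 - 21·i + 3·i·π^2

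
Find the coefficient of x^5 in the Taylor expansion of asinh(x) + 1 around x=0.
Expand to order 5: asinh(x) + 1 = 3·x^5/40 - x^3/6 + x + 1 + O(x^6).
The coefficient of x^5 is 3/40.

Final answer: 3/40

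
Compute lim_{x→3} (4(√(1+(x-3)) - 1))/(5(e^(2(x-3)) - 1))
Both numerator and denominator → 0 as x → 3; this is a 0/0 indeterminate form.
Expand each to leading order near x = 3: numerator ~ 2·(x - 3), denominator ~ 10·(x - 3).
The limit of the ratio is 1/5.

Final answer: 1/5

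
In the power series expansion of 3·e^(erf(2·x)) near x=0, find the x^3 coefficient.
Expand to order 3: 3·e^(erf(2·x)) = x^3·(-16/√(π) + 32/π^(3/2)) + 24·x^2/π + 12·x/√(π) + 3 + O(x^4).
The coefficient of x^3 is -16/√(π) + 32/π^(3/2).

Final answer: -16/√(π) + 32/π^(3/2)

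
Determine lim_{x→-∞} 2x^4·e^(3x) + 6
The product is a 0·∞ indeterminate form at x → -∞.
Rewrite the product as 2x^4 / e^(-3x) (an ∞/∞ form) and apply L'Hôpital, or use the standard hierarchy e^(3|x|) ≫ |x^4| as x → -∞.
The indeterminate product → 0, so the limit = 6.

Final answer: 6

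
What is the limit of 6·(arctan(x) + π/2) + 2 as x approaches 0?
Direct substitution at x = 0 gives 2 + 3·π.

Final answer: 2 + 3·π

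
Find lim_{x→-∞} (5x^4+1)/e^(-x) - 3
The quotient is an ∞/∞ indeterminate form as x → -∞.
Compare growth rates of the dominant terms (exponentials ≫ polynomials ≫ logarithms), or apply L'Hôpital's rule; the quotient → 0.
Adding the constant: 0 - 3 = -3. Limit = -3.

Final answer: -3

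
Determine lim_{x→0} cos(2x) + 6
Direct substitution at x = 0 gives 7.

Final answer: 7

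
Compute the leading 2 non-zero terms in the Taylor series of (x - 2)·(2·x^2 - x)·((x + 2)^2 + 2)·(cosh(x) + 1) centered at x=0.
-44·x^2 + 24·x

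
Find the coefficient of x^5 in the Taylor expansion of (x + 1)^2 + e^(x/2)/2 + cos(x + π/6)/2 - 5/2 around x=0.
Expand to order 5: (x + 1)^2 + e^(x/2)/2 + cos(x + π/6)/2 - 5/2 = -x^5/512 + x^4·(1/768 + √(3)/96) + 5·x^3/96 + x^2·(17/16 - √(3)/8) + 2·x - 1 + √(3)/4 + O(x^6).
The coefficient of x^5 is -1/512.

Final answer: -1/512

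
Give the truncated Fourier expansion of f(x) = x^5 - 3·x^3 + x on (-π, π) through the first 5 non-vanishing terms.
(-46·π^2 + 2·π^4 + 278)·sin(x) + (-π^4 - 13 + 8·π^2)·sin(2·x) + (-94·π^2/27 + 242/81 + 2·π^4/3)·sin(3·x) + (-π^4/2 - 83/64 + 17·π^2/8)·sin(4·x) + (-38·π^2/25 + 478/625 + 2·π^4/5)·sin(5·x)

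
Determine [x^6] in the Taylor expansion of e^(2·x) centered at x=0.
Expand to order 6: e^(2·x) = 4·x^6/45 + 4·x^5/15 + 2·x^4/3 + 4·x^3/3 + 2·x^2 + 2·x + 1 + O(x^7).
The coefficient of x^6 is 4/45.

Final answer: 4/45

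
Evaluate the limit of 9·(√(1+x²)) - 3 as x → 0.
Direct substitution at x = 0 gives 6.

Final answer: 6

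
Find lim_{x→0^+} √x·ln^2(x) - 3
The product is a 0·∞ indeterminate form at x → 0⁺.
Rewrite the product as ln^2(x) / x^(-1/2) and apply L'Hôpital, or use the standard hierarchy x^(-1/2) ≫ |ln x|^2 as x → 0⁺.
The indeterminate product → 0, so the limit = -3.

Final answer: -3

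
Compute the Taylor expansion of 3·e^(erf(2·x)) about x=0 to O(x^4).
x^3·(-16/√(π) + 32/π^(3/2)) + 24·x^2/π + 12·x/√(π) + 3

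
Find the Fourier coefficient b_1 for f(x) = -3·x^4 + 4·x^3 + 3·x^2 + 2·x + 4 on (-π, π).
b_1 = (1/π) ∫_{-π}^{π} f(x)·sin(1x) dx.
Evaluate the integral (use parity and integration by parts as needed): b_1 = -44 + 8·π^2.

Final answer: -44 + 8·π^2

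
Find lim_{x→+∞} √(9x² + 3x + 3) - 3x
As x → +∞: multiply by the conjugate to get (3x+3)/(√(9x²+3x+3)+3x); the denominator ~ 6x, so the limit is 3/6 = 1/2.
Limit = 1/2.

Final answer: 1/2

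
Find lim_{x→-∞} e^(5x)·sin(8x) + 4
Evaluate the dominant behaviour as x → -∞; each term tends to a finite value or vanishes.
Limit = 4.

Final answer: 4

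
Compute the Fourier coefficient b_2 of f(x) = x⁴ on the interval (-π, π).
b_2 = (1/π) ∫_{-π}^{π} f(x)·sin(2x) dx.
Evaluate the integral (use parity and integration by parts as needed): b_2 = 0.

Final answer: 0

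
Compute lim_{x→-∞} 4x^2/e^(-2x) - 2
The quotient is an ∞/∞ indeterminate form as x → -∞.
Compare growth rates of the dominant terms (exponentials ≫ polynomials ≫ logarithms), or apply L'Hôpital's rule; the quotient → 0.
Adding the constant: 0 - 2 = -2. Limit = -2.

Final answer: -2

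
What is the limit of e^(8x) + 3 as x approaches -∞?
Evaluate the dominant behaviour as x → -∞; each term tends to a finite value or vanishes.
Limit = 3.

Final answer: 3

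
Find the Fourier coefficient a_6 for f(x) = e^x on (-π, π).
a_6 = (1/π) ∫_{-π}^{π} f(x)·cos(6x) dx.
Evaluate the integral (use parity and integration by parts as needed): a_6 = (-1 + e^(2·π))·e^(-π)/(37·π).

Final answer: (-1 + e^(2·π))·e^(-π)/(37·π)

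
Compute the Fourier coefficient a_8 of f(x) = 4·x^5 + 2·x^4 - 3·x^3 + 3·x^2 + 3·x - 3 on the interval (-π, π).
a_8 = (1/π) ∫_{-π}^{π} f(x)·cos(8x) dx.
Evaluate the integral (use parity and integration by parts as needed): a_8 = 21/128 + π^2/4.

Final answer: 21/128 + π^2/4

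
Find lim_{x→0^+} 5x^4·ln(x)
This is a 0·∞ indeterminate form at x → 0⁺.
Rewrite the product as 5·ln(x) / x^(-4) and apply L'Hôpital, or use the standard hierarchy x^(-4) ≫ |ln x| as x → 0⁺.
The indeterminate product → 0, so the limit = 0.

Final answer: 0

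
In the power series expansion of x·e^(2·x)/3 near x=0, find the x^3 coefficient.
Expand to order 3: x·e^(2·x)/3 = 2·x^3/3 + 2·x^2/3 + x/3 + O(x^4).
The coefficient of x^3 is 2/3.

Final answer: 2/3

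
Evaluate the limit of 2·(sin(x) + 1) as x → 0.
Direct substitution at x = 0 gives 2.

Final answer: 2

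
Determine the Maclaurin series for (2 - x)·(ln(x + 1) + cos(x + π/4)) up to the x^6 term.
x^6·(-8/15 + √(2)/360) + x^5·(13/20 - 7·√(2)/240) + x^4·(-5/6 - √(2)/24) + x^3·(5·√(2)/12 + 7/6) - 2·x^2 + x·(2 - 3·√(2)/2) + √(2)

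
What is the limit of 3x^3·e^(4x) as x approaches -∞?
This is a 0·∞ indeterminate form at x → -∞.
Rewrite the product as 3x^3 / e^(-4x) (an ∞/∞ form) and apply L'Hôpital, or use the standard hierarchy e^(4|x|) ≫ |x^3| as x → -∞.
The indeterminate product → 0, so the limit = 0.

Final answer: 0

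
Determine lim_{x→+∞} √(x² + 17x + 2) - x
This is an ∞ − ∞ indeterminate form.
Multiply and divide by the conjugate √(x²+17x + 2) + x; the x² terms cancel, leaving (17x + 2)/(√(x²+17x + 2)+x) → 17/2.
Limit = 17/2.

Final answer: 17/2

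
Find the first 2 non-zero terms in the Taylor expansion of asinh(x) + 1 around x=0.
x + 1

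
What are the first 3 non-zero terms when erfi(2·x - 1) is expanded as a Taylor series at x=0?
-8·e·x^2/√(π) + 4·e·x/√(π) - erfi(1)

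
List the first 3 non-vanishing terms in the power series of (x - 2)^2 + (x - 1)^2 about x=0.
2·x^2 - 6·x + 5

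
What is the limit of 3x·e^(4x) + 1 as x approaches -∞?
The product is a 0·∞ indeterminate form at x → -∞.
Rewrite the product as 3x / e^(-4x) (an ∞/∞ form) and apply L'Hôpital, or use the standard hierarchy e^(4|x|) ≫ |x| as x → -∞.
The indeterminate product → 0, so the limit = 1.

Final answer: 1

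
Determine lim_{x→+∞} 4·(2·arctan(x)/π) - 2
Evaluate the dominant behaviour as x → +∞; each term tends to a finite value or vanishes.
Limit = 2.

Final answer: 2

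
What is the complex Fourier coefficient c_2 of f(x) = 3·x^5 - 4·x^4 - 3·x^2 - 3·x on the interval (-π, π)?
Compute the real Fourier coefficients first: a_2 = 9 - 8·π^2, b_2 = -3·π^4 - 39/2 + 15·π^2.
Then c_2 = (a_2 − i·b_2)/2 = -4·π^2 + 9/2 - 15·i·π^2/2 + 39·i/4 + 3·i·π^4/2.

Final answer: -4·π^2 + 9/2 - 15·i·π^2/2 + 39·i/4 + 3·i·π^4/2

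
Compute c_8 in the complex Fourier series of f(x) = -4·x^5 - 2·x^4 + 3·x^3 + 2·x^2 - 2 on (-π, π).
Compute the real Fourier coefficients first: a_8 = 19/128 - π^2/4, b_8 = -17·π^2/16 + 51/512 + π^4.
Then c_8 = (a_8 − i·b_8)/2 = -π^2/8 + 19/256 - i·π^4/2 - 51·i/1024 + 17·i·π^2/32.

Final answer: -π^2/8 + 19/256 - i·π^4/2 - 51·i/1024 + 17·i·π^2/32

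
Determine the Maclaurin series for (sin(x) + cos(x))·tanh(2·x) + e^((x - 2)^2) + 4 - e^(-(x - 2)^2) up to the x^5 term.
x^5·(-106·e^(4)/5 + 2·e^(-4)/15 + 341/60) + x^4·(-3 - 19·e^(-4)/6 + 115·e^(4)/6) + x^3·(-44·e^(4)/3 - 11/3 - 20·e^(-4)/3) + x^2·(-7·e^(-4) + 2 + 9·e^(4)) + x·(-4·e^(4) - 4·e^(-4) + 2) - e^(-4) + 4 + e^(4)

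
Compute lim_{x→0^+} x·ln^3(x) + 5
The product is a 0·∞ indeterminate form at x → 0⁺.
Rewrite the product as ln^3(x) / x^(-1) and apply L'Hôpital, or use the standard hierarchy x^(-1) ≫ |ln x|^3 as x → 0⁺.
The indeterminate product → 0, so the limit = 5.

Final answer: 5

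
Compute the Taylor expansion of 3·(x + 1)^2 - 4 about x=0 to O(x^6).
3·x^2 + 6·x - 1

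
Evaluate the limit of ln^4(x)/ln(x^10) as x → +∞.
This is an ∞/∞ indeterminate form as x → +∞.
Write ln(x^10) = 10·ln(x), reducing the quotient to ln^3(x)/10 → ∞.
Limit = ∞.

Final answer: ∞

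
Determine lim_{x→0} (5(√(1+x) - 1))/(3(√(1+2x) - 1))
Both numerator and denominator → 0 as x → 0; this is a 0/0 indeterminate form.
Expand each to leading order near x = 0: numerator ~ 5·x/2, denominator ~ 3·x.
The limit of the ratio is 5/6.

Final answer: 5/6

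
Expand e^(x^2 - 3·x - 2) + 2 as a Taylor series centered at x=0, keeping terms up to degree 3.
-15·x^3·e^(-2)/2 + 11·x^2·e^(-2)/2 - 3·x·e^(-2) + e^(-2) + 2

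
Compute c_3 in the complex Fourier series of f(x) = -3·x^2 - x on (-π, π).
Compute the real Fourier coefficients first: a_3 = 4/3, b_3 = -2/3.
Then c_3 = (a_3 − i·b_3)/2 = 2/3 + i/3.

Final answer: 2/3 + i/3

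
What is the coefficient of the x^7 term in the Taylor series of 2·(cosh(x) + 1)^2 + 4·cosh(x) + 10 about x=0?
Expand to order 7: 2·(cosh(x) + 1)^2 + 4·cosh(x) + 10 = x^6/10 + x^4 + 6·x^2 + 22 + O(x^8).
The coefficient of x^7 is 0.

Final answer: 0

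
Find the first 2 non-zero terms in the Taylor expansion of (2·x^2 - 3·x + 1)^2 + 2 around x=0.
3 - 6·x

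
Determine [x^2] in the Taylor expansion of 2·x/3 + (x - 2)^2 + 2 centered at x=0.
Expand to order 2: 2·x/3 + (x - 2)^2 + 2 = x^2 - 10·x/3 + 6 + O(x^3).
The coefficient of x^2 is 1.

Final answer: 1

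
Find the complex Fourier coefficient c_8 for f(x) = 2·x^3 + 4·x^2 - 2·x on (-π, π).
Compute the real Fourier coefficients first: a_8 = 1/4, b_8 = 35/64 - π^2/2.
Then c_8 = (a_8 − i·b_8)/2 = 1/8 - 35·i/128 + i·π^2/4.

Final answer: 1/8 - 35·i/128 + i·π^2/4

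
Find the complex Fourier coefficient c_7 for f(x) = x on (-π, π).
Compute the real Fourier coefficients first: a_7 = 0, b_7 = 2/7.
Then c_7 = (a_7 − i·b_7)/2 = -i/7.

Final answer: -i/7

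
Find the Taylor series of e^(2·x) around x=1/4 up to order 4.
e^(1/2) + 2·e^(1/2)·(x - 1/4) + 2·e^(1/2)·(x - 1/4)^2 + 4·e^(1/2)·(x - 1/4)^3/3 + 2·e^(1/2)·(x - 1/4)^4/3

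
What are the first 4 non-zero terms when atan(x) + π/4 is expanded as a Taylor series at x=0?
x^5/5 - x^3/3 + x + π/4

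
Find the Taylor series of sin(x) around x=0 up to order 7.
-x^7/5040 + x^5/120 - x^3/6 + x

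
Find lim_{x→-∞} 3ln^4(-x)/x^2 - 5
The quotient is an ∞/∞ indeterminate form as x → -∞.
Compare growth rates of the dominant terms (exponentials ≫ polynomials ≫ logarithms), or apply L'Hôpital's rule; the quotient → 0.
Adding the constant: 0 - 5 = -5. Limit = -5.

Final answer: -5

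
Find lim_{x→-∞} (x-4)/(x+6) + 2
Evaluate the dominant behaviour as x → -∞; each term tends to a finite value or vanishes.
Limit = 3.

Final answer: 3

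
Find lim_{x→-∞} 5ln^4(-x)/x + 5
The quotient is an ∞/∞ indeterminate form as x → -∞.
Compare growth rates of the dominant terms (exponentials ≫ polynomials ≫ logarithms), or apply L'Hôpital's rule; the quotient → 0.
Adding the constant: 0 + 5 = 5. Limit = 5.

Final answer: 5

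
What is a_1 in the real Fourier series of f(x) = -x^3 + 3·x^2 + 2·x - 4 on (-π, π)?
a_1 = (1/π) ∫_{-π}^{π} f(x)·cos(1x) dx.
Evaluate the integral (use parity and integration by parts as needed): a_1 = -12.

Final answer: -12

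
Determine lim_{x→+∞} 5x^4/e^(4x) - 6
The quotient is an ∞/∞ indeterminate form as x → +∞.
The exponential denominator e^(4x) dominates the polynomial numerator (e^x ≫ x^4 as x → ∞), so the quotient → 0.
Adding the constant: 0 - 6 = -6. Limit = -6.

Final answer: -6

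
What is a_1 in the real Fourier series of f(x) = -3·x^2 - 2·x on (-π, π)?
a_1 = (1/π) ∫_{-π}^{π} f(x)·cos(1x) dx.
Evaluate the integral (use parity and integration by parts as needed): a_1 = 12.

Final answer: 12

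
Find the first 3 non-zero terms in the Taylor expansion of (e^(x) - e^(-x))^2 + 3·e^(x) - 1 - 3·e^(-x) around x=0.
4·x^2 + 6·x - 1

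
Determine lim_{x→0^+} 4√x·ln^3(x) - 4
The product is a 0·∞ indeterminate form at x → 0⁺.
Rewrite the product as 4·ln^3(x) / x^(-1/2) and apply L'Hôpital, or use the standard hierarchy x^(-1/2) ≫ |ln x|^3 as x → 0⁺.
The indeterminate product → 0, so the limit = -4.

Final answer: -4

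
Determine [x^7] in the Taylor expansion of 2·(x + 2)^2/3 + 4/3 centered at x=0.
Expand to order 7: 2·(x + 2)^2/3 + 4/3 = 2·x^2/3 + 8·x/3 + 4 + O(x^8).
The coefficient of x^7 is 0.

Final answer: 0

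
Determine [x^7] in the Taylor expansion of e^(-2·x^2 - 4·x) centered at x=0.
Expand to order 7: e^(-2·x^2 - 4·x) = -688·x^7/315 - 44·x^6/45 + 24·x^5/5 - 10·x^4/3 - 8·x^3/3 + 6·x^2 - 4·x + 1 + O(x^8).
The coefficient of x^7 is -688/315.

Final answer: -688/315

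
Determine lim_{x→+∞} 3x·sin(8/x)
As x → +∞: let u = 8/x → 0⁺; then 3·x·sin(8/x) = 3·8·sin(u)/u → 3·8·1 = 24.
Limit = 24.

Final answer: 24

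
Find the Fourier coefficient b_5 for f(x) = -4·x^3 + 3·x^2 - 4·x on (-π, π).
b_5 = (1/π) ∫_{-π}^{π} f(x)·sin(5x) dx.
Evaluate the integral (use parity and integration by parts as needed): b_5 = -8·π^2/5 - 152/125.

Final answer: -8·π^2/5 - 152/125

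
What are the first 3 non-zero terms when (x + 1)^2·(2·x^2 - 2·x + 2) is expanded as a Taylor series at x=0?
2·x^3 + 2·x + 2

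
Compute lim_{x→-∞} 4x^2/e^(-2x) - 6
The quotient is an ∞/∞ indeterminate form as x → -∞.
Compare growth rates of the dominant terms (exponentials ≫ polynomials ≫ logarithms), or apply L'Hôpital's rule; the quotient → 0.
Adding the constant: 0 - 6 = -6. Limit = -6.

Final answer: -6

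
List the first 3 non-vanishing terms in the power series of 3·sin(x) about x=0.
x^5/40 - x^3/2 + 3·x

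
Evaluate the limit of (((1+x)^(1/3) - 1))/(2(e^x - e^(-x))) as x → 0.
Both numerator and denominator → 0 as x → 0; this is a 0/0 indeterminate form.
Expand each to leading order near x = 0: numerator ~ x/3, denominator ~ 4·x.
The limit of the ratio is 1/12.

Final answer: 1/12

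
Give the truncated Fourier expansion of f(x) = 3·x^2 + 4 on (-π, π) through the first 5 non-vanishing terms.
-12·cos(x) + 3·cos(2·x) - 4·cos(3·x)/3 + 3·cos(4·x)/4 + 4 + π^2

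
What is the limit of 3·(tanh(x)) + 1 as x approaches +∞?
Evaluate the dominant behaviour as x → +∞; each term tends to a finite value or vanishes.
Limit = 4.

Final answer: 4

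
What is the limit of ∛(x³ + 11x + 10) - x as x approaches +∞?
This is an ∞ − ∞ indeterminate form.
Multiply by (A² + AB + B²)/(A² + AB + B²) where A = ∛(x³+11x + 10), B = x to use A³ − B³ = (A−B)(A²+AB+B²); the x³ terms cancel, leaving (11x + 10)/(A²+AB+B²) with denominator ~ 3x², so the limit is 0.
Limit = 0.

Final answer: 0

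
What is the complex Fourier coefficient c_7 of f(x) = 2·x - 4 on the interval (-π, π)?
Compute the real Fourier coefficients first: a_7 = 0, b_7 = 4/7.
Then c_7 = (a_7 − i·b_7)/2 = -2·i/7.

Final answer: -2·i/7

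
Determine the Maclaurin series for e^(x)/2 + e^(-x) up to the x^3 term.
-x^3/12 + 3·x^2/4 - x/2 + 3/2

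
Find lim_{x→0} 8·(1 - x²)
Direct substitution at x = 0 gives 8.

Final answer: 8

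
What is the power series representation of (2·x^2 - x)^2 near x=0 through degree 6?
4·x^4 - 4·x^3 + x^2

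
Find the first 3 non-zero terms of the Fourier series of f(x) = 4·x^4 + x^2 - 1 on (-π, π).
(188 - 32·π^2)·cos(x) + (-11 + 8·π^2)·cos(2·x) - 1 + π^2/3 + 4·π^4/5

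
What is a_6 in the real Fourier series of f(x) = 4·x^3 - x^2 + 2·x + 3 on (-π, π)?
a_6 = (1/π) ∫_{-π}^{π} f(x)·cos(6x) dx.
Evaluate the integral (use parity and integration by parts as needed): a_6 = -1/9.

Final answer: -1/9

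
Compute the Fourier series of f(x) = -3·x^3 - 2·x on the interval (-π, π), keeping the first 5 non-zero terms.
(32 - 6·π^2)·sin(x) + (-5/2 + 3·π^2)·sin(2·x) - 2·π^2·sin(3·x) + (7/16 + 3·π^2/2)·sin(4·x) + (-6·π^2/5 - 64/125)·sin(5·x)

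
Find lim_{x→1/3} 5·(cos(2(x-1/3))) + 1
Direct substitution at x = 1/3 gives 6.

Final answer: 6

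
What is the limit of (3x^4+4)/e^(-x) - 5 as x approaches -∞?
The quotient is an ∞/∞ indeterminate form as x → -∞.
Compare growth rates of the dominant terms (exponentials ≫ polynomials ≫ logarithms), or apply L'Hôpital's rule; the quotient → 0.
Adding the constant: 0 - 5 = -5. Limit = -5.

Final answer: -5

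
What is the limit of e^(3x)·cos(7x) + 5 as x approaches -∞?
Evaluate the dominant behaviour as x → -∞; each term tends to a finite value or vanishes.
Limit = 5.

Final answer: 5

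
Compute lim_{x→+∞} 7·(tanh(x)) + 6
Evaluate the dominant behaviour as x → +∞; each term tends to a finite value or vanishes.
Limit = 13.

Final answer: 13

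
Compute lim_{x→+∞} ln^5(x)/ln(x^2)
This is an ∞/∞ indeterminate form as x → +∞.
Write ln(x^2) = 2·ln(x), reducing the quotient to ln^4(x)/2 → ∞.
Limit = ∞.

Final answer: ∞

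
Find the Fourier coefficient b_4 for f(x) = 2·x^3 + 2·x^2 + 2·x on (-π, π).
b_4 = (1/π) ∫_{-π}^{π} f(x)·sin(4x) dx.
Evaluate the integral (use parity and integration by parts as needed): b_4 = -π^2 - 5/8.

Final answer: -π^2 - 5/8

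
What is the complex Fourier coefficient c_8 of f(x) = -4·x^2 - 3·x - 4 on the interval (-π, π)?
Compute the real Fourier coefficients first: a_8 = -1/4, b_8 = 3/4.
Then c_8 = (a_8 − i·b_8)/2 = -1/8 - 3·i/8.

Final answer: -1/8 - 3·i/8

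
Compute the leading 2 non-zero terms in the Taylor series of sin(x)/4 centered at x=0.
-x^3/24 + x/4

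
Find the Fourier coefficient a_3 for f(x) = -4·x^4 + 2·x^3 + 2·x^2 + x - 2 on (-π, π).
a_3 = (1/π) ∫_{-π}^{π} f(x)·cos(3x) dx.
Evaluate the integral (use parity and integration by parts as needed): a_3 = -88/27 + 32·π^2/9.

Final answer: -88/27 + 32·π^2/9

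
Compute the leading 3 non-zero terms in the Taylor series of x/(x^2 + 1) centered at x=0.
x^5 - x^3 + x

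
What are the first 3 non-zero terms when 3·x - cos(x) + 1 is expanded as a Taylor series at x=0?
-x^4/24 + x^2/2 + 3·x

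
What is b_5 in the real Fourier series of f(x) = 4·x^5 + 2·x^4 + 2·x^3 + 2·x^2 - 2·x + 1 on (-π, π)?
b_5 = (1/π) ∫_{-π}^{π} f(x)·sin(5x) dx.
Evaluate the integral (use parity and integration by parts as needed): b_5 = -12·π^2/25 - 428/625 + 8·π^4/5.

Final answer: -12·π^2/25 - 428/625 + 8·π^4/5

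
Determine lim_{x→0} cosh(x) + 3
Direct substitution at x = 0 gives 4.

Final answer: 4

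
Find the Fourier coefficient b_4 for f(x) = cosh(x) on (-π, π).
b_4 = (1/π) ∫_{-π}^{π} f(x)·sin(4x) dx.
Evaluate the integral (use parity and integration by parts as needed): b_4 = 0.

Final answer: 0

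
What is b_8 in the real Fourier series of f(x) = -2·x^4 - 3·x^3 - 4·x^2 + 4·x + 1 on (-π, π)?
b_8 = (1/π) ∫_{-π}^{π} f(x)·sin(8x) dx.
Evaluate the integral (use parity and integration by parts as needed): b_8 = -137/128 + 3·π^2/4.

Final answer: -137/128 + 3·π^2/4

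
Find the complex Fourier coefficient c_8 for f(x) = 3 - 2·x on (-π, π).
Compute the real Fourier coefficients first: a_8 = 0, b_8 = 1/2.
Then c_8 = (a_8 − i·b_8)/2 = -i/4.

Final answer: -i/4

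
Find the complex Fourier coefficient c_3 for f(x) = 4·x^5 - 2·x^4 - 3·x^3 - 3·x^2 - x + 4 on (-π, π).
Compute the real Fourier coefficients first: a_3 = 4/27 + 16·π^2/9, b_3 = -214·π^2/27 + 374/81 + 8·π^4/3.
Then c_3 = (a_3 − i·b_3)/2 = 2/27 + 8·π^2/9 - 4·i·π^4/3 - 187·i/81 + 107·i·π^2/27.

Final answer: 2/27 + 8·π^2/9 - 4·i·π^4/3 - 187·i/81 + 107·i·π^2/27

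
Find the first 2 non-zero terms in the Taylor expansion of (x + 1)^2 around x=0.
2·x + 1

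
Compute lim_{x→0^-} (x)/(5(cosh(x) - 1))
Both numerator and denominator → 0 as x → 0^-; this is a 0/0 indeterminate form.
Expand each to leading order near x = 0: numerator ~ x, denominator ~ 5·x^2/2.
The limit of the ratio is -∞.

Final answer: -∞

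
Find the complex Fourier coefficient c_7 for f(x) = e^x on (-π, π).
Compute the real Fourier coefficients first: a_7 = (1 - e^(2·π))·e^(-π)/(50·π), b_7 = (-7 + 7·e^(2·π))·e^(-π)/(50·π).
Then c_7 = (a_7 − i·b_7)/2 = -e^(π)/(100·π) + e^(-π)/(100·π) - 7·i·e^(π)/(100·π) + 7·i·e^(-π)/(100·π).

Final answer: -e^(π)/(100·π) + e^(-π)/(100·π) - 7·i·e^(π)/(100·π) + 7·i·e^(-π)/(100·π)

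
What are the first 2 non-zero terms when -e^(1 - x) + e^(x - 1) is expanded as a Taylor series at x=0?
x·(e^(-1) + e) - e + e^(-1)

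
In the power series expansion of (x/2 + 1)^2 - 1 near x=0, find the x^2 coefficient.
Expand to order 2: (x/2 + 1)^2 - 1 = x^2/4 + x + O(x^3).
The coefficient of x^2 is 1/4.

Final answer: 1/4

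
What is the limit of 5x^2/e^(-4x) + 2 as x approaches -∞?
The quotient is an ∞/∞ indeterminate form as x → -∞.
Compare growth rates of the dominant terms (exponentials ≫ polynomials ≫ logarithms), or apply L'Hôpital's rule; the quotient → 0.
Adding the constant: 0 + 2 = 2. Limit = 2.

Final answer: 2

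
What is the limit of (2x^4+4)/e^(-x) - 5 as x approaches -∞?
The quotient is an ∞/∞ indeterminate form as x → -∞.
Compare growth rates of the dominant terms (exponentials ≫ polynomials ≫ logarithms), or apply L'Hôpital's rule; the quotient → 0.
Adding the constant: 0 - 5 = -5. Limit = -5.

Final answer: -5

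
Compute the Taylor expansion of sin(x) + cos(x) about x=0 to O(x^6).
x^5/120 + x^4/24 - x^3/6 - x^2/2 + x + 1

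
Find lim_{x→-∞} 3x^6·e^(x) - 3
The product is a 0·∞ indeterminate form at x → -∞.
Rewrite the product as 3x^6 / e^(-x) (an ∞/∞ form) and apply L'Hôpital, or use the standard hierarchy e^(|x|) ≫ |x^6| as x → -∞.
The indeterminate product → 0, so the limit = -3.

Final answer: -3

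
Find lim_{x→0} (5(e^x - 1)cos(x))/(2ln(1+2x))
Both numerator and denominator → 0 as x → 0; this is a 0/0 indeterminate form.
Expand each to leading order near x = 0: numerator ~ 5·x, denominator ~ 4·x.
The limit of the ratio is 5/4.

Final answer: 5/4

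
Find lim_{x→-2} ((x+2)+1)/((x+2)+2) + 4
Direct substitution at x = -2 gives 9/2.

Final answer: 9/2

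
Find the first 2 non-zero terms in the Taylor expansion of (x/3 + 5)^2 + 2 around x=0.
10·x/3 + 27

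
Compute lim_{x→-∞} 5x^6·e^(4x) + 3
The product is a 0·∞ indeterminate form at x → -∞.
Rewrite the product as 5x^6 / e^(-4x) (an ∞/∞ form) and apply L'Hôpital, or use the standard hierarchy e^(4|x|) ≫ |x^6| as x → -∞.
The indeterminate product → 0, so the limit = 3.

Final answer: 3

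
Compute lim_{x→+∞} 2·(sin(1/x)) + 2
Evaluate the dominant behaviour as x → +∞; each term tends to a finite value or vanishes.
Limit = 2.

Final answer: 2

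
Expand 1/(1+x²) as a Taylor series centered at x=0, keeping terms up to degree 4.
x^4 - x^2 + 1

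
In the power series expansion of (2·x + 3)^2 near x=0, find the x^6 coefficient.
Expand to order 6: (2·x + 3)^2 = 4·x^2 + 12·x + 9 + O(x^7).
The coefficient of x^6 is 0.

Final answer: 0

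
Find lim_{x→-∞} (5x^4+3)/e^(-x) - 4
The quotient is an ∞/∞ indeterminate form as x → -∞.
Compare growth rates of the dominant terms (exponentials ≫ polynomials ≫ logarithms), or apply L'Hôpital's rule; the quotient → 0.
Adding the constant: 0 - 4 = -4. Limit = -4.

Final answer: -4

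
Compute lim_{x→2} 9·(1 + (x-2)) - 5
Direct substitution at x = 2 gives 4.

Final answer: 4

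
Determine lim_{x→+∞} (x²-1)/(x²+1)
Evaluate the dominant behaviour as x → +∞; each term tends to a finite value or vanishes.
Limit = 1.

Final answer: 1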